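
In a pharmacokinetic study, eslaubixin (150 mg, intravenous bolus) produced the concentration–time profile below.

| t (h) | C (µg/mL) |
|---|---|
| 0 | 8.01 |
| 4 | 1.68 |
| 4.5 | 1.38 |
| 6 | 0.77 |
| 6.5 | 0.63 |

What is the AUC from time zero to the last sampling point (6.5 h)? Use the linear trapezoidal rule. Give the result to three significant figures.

Trapezoidal AUC_0→6.5:
  [0→4]: (8.01+1.68)/2 × 4 = 19.38
  [4→4.5]: (1.68+1.38)/2 × 0.5 = 0.765
  [4.5→6]: (1.38+0.77)/2 × 1.5 = 1.6125
  [6→6.5]: (0.77+0.63)/2 × 0.5 = 0.35
  Sum = 22.1075 µg/mL·h

AUC = 22.1 µg/mL·h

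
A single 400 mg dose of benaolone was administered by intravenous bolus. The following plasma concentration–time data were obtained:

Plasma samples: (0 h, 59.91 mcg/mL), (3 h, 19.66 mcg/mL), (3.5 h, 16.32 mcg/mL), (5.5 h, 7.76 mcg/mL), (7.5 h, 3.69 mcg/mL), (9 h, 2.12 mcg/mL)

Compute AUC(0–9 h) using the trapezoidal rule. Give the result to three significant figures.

AUC = 168 mcg/mL·h

Trapezoidal AUC_0→9:
  [0→3]: (59.91+19.66)/2 × 3 = 119.355
  [3→3.5]: (19.66+16.32)/2 × 0.5 = 8.995
  [3.5→5.5]: (16.32+7.76)/2 × 2 = 24.08
  [5.5→7.5]: (7.76+3.69)/2 × 2 = 11.45
  [7.5→9]: (3.69+2.12)/2 × 1.5 = 4.3575
  Sum = 168.2375 mcg/mL·h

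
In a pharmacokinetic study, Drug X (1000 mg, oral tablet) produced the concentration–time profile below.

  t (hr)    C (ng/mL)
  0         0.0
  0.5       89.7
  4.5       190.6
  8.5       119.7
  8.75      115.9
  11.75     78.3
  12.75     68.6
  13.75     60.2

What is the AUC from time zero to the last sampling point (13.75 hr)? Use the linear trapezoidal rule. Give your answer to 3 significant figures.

AUC = 1660 ng/mL·hr

Trapezoidal AUC_0→13.75:
  [0→0.5]: (0.0+89.7)/2 × 0.5 = 22.425
  [0.5→4.5]: (89.7+190.6)/2 × 4 = 560.6
  [4.5→8.5]: (190.6+119.7)/2 × 4 = 620.6
  [8.5→8.75]: (119.7+115.9)/2 × 0.25 = 29.45
  [8.75→11.75]: (115.9+78.3)/2 × 3 = 291.3
  [11.75→12.75]: (78.3+68.6)/2 × 1 = 73.45
  [12.75→13.75]: (68.6+60.2)/2 × 1 = 64.4
  Sum = 1662.225 ng/mL·hr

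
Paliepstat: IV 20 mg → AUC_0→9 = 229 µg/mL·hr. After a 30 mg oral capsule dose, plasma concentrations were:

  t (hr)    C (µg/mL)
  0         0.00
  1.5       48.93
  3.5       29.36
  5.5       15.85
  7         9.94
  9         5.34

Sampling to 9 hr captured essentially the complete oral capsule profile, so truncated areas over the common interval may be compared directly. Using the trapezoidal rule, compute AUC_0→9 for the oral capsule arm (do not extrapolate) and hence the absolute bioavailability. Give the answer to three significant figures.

F = 0.567

Trapezoidal AUC_0→9 (oral capsule):
  [0→1.5]: (0.00+48.93)/2 × 1.5 = 36.6975
  [1.5→3.5]: (48.93+29.36)/2 × 2 = 78.29
  [3.5→5.5]: (29.36+15.85)/2 × 2 = 45.21
  [5.5→7]: (15.85+9.94)/2 × 1.5 = 19.3425
  [7→9]: (9.94+5.34)/2 × 2 = 15.28
  Sum = 194.82 µg/mL·hr
F = (AUC_ev/D_ev)/(AUC_iv/D_iv) = (194.82/30)/(229/20) = 6.494/11.45 = 0.5672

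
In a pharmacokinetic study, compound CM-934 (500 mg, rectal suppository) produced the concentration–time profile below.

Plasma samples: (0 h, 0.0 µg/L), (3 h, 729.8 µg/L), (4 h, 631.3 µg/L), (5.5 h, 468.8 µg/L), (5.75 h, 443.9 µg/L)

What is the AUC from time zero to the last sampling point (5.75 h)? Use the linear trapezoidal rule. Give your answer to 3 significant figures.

Trapezoidal AUC_0→5.75:
  [0→3]: (0.0+729.8)/2 × 3 = 1094.7
  [3→4]: (729.8+631.3)/2 × 1 = 680.55
  [4→5.5]: (631.3+468.8)/2 × 1.5 = 825.075
  [5.5→5.75]: (468.8+443.9)/2 × 0.25 = 114.0875
  Sum = 2714.4125 µg/L·h

AUC = 2710 µg/L·h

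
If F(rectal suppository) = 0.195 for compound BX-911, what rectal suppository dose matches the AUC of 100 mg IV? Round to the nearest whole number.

For equal systemic exposure: F × D_ev = D_iv
D_ev = D_iv / F = 100 / 0.195 = 512.821 mg

D_rectal = 513 mg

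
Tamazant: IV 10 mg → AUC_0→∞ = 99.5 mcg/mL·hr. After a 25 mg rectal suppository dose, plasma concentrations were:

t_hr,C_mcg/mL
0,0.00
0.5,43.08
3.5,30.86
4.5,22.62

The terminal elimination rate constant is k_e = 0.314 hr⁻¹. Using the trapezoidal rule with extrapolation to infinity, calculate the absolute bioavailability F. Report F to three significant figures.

Trapezoidal AUC_0→4.5 (rectal suppository):
  [0→0.5]: (0.00+43.08)/2 × 0.5 = 10.77
  [0.5→3.5]: (43.08+30.86)/2 × 3 = 110.91
  [3.5→4.5]: (30.86+22.62)/2 × 1 = 26.74
  Sum = 148.42 mcg/mL·hr
Tail: C_last/k_e = 22.62/0.314 = 72.038
AUC_0→∞ (rectal suppository) = 148.42 + 72.038 = 220.458 mcg/mL·hr
F = (AUC_ev/D_ev)/(AUC_iv/D_iv) = (220.458/25)/(99.5/10) = 8.81832/9.95 = 0.8863

F = 0.886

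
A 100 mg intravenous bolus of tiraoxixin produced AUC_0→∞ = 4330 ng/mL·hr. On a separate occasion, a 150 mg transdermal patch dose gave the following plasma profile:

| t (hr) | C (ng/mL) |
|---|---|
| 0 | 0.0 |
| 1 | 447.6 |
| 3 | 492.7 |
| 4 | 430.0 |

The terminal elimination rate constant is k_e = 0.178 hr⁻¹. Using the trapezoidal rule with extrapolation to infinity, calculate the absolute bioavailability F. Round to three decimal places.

Trapezoidal AUC_0→4 (transdermal patch):
  [0→1]: (0.0+447.6)/2 × 1 = 223.8
  [1→3]: (447.6+492.7)/2 × 2 = 940.3
  [3→4]: (492.7+430.0)/2 × 1 = 461.35
  Sum = 1625.45 ng/mL·hr
Tail: C_last/k_e = 430.0/0.178 = 2415.730
AUC_0→∞ (transdermal patch) = 1625.45 + 2415.730 = 4041.18 ng/mL·hr
F = (AUC_ev/D_ev)/(AUC_iv/D_iv) = (4041.18/150)/(4330/100) = 26.9412/43.3 = 0.6222

F = 0.622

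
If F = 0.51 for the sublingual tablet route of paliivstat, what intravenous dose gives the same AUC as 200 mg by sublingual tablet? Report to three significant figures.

Systemic exposure from an extravascular dose = F × D_ev, so the equivalent IV dose is F × D_ev.
D_iv = F × D_ev = 0.51 × 200 = 102 mg

D_iv = 102 mg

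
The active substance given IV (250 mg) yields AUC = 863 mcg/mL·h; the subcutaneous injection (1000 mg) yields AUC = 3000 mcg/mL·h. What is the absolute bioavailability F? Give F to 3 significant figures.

F = 0.869

F = (AUC_ev / D_ev) / (AUC_iv / D_iv)
  = (3000/1000) / (863/250)
  = 3 / 3.452 = 0.8691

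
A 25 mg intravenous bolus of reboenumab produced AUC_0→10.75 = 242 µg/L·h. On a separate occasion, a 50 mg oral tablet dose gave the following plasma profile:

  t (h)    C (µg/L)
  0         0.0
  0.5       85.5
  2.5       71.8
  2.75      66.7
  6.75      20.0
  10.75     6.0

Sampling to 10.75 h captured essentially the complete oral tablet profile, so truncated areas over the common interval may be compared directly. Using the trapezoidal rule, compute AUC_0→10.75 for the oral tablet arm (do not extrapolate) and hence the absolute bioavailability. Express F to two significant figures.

Trapezoidal AUC_0→10.75 (oral tablet):
  [0→0.5]: (0.0+85.5)/2 × 0.5 = 21.375
  [0.5→2.5]: (85.5+71.8)/2 × 2 = 157.3
  [2.5→2.75]: (71.8+66.7)/2 × 0.25 = 17.3125
  [2.75→6.75]: (66.7+20.0)/2 × 4 = 173.4
  [6.75→10.75]: (20.0+6.0)/2 × 4 = 52.0
  Sum = 421.3875 µg/L·h
F = (AUC_ev/D_ev)/(AUC_iv/D_iv) = (421.3875/50)/(242/25) = 8.42775/9.68 = 0.8706

F = 0.87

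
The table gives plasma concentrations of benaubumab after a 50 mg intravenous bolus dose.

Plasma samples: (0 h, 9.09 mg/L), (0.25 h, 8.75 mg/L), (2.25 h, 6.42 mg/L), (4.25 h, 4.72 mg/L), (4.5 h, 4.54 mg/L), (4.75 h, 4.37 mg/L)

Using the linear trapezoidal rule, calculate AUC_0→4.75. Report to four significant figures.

AUC = 30.81 mg/L·h

Trapezoidal AUC_0→4.75:
  [0→0.25]: (9.09+8.75)/2 × 0.25 = 2.23
  [0.25→2.25]: (8.75+6.42)/2 × 2 = 15.17
  [2.25→4.25]: (6.42+4.72)/2 × 2 = 11.14
  [4.25→4.5]: (4.72+4.54)/2 × 0.25 = 1.1575
  [4.5→4.75]: (4.54+4.37)/2 × 0.25 = 1.11375
  Sum = 30.81125 mg/L·h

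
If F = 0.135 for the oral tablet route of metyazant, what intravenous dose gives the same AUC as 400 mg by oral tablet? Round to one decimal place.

D_iv = 54.0 mg

Systemic exposure from an extravascular dose = F × D_ev, so the equivalent IV dose is F × D_ev.
D_iv = F × D_ev = 0.135 × 400 = 54 mg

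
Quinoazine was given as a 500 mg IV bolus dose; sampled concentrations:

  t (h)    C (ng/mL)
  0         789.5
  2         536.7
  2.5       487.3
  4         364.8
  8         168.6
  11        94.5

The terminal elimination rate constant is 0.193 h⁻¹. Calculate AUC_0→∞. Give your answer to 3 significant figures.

Trapezoidal AUC_0→11:
  [0→2]: (789.5+536.7)/2 × 2 = 1326.2
  [2→2.5]: (536.7+487.3)/2 × 0.5 = 256.0
  [2.5→4]: (487.3+364.8)/2 × 1.5 = 639.075
  [4→8]: (364.8+168.6)/2 × 4 = 1066.8
  [8→11]: (168.6+94.5)/2 × 3 = 394.65
  Sum = 3682.725 ng/mL·h
Extrapolated tail: C_last / k_e = 94.5 / 0.193 = 489.637
AUC_0→∞ = 3682.725 + 489.637 = 4172.362 ng/mL·h

AUC = 4170 ng/mL·h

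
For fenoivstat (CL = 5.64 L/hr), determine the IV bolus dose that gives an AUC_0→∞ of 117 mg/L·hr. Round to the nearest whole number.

Dose_iv = CL × AUC_0→∞
     = 5.64 × 117 = 659.88 mg

Dose = 660 mg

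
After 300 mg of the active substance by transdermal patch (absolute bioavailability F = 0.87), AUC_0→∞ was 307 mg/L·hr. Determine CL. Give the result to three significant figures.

CL = 0.850 L/hr

CL = F × Dose / AUC_0→∞
   = 0.87 × 300 / 307 = 0.850163 L/hr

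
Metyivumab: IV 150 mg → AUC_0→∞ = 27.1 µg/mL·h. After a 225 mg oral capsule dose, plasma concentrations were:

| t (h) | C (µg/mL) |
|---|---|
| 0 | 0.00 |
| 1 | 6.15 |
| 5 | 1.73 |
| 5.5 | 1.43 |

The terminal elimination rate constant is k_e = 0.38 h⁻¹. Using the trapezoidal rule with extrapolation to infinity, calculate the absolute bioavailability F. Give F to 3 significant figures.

F = 0.575

Trapezoidal AUC_0→5.5 (oral capsule):
  [0→1]: (0.00+6.15)/2 × 1 = 3.075
  [1→5]: (6.15+1.73)/2 × 4 = 15.76
  [5→5.5]: (1.73+1.43)/2 × 0.5 = 0.79
  Sum = 19.625 µg/mL·h
Tail: C_last/k_e = 1.43/0.38 = 3.763
AUC_0→∞ (oral capsule) = 19.625 + 3.763 = 23.388 µg/mL·h
F = (AUC_ev/D_ev)/(AUC_iv/D_iv) = (23.388/225)/(27.1/150) = 0.103947/0.180667 = 0.5754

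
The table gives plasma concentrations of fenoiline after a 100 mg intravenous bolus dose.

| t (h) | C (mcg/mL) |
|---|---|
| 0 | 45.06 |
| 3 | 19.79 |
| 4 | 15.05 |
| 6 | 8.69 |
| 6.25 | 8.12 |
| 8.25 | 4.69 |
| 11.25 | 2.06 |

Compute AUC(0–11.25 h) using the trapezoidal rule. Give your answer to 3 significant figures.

AUC = 163 mcg/mL·h

Trapezoidal AUC_0→11.25:
  [0→3]: (45.06+19.79)/2 × 3 = 97.275
  [3→4]: (19.79+15.05)/2 × 1 = 17.42
  [4→6]: (15.05+8.69)/2 × 2 = 23.74
  [6→6.25]: (8.69+8.12)/2 × 0.25 = 2.10125
  [6.25→8.25]: (8.12+4.69)/2 × 2 = 12.81
  [8.25→11.25]: (4.69+2.06)/2 × 3 = 10.125
  Sum = 163.47125 mcg/mL·h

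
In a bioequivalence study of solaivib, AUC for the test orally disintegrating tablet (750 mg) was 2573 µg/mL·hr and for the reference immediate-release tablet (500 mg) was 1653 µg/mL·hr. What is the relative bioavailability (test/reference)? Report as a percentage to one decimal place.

F_rel = (AUC_test/D_test) / (AUC_ref/D_ref)
      = (2573/750) / (1653/500)
      = 3.43067 / 3.306 = 1.0377 = 103.77%

F_rel = 103.8%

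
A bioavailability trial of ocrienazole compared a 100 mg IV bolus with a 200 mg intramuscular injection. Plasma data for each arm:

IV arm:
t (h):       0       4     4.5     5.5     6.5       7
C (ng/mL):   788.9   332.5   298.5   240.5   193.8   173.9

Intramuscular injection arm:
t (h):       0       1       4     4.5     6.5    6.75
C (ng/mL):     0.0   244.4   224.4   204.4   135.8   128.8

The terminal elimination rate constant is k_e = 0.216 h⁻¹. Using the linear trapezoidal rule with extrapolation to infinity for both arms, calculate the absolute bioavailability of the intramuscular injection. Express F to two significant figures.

Trapezoidal AUC_0→7 (IV):
  [0→4]: (788.9+332.5)/2 × 4 = 2242.8
  [4→4.5]: (332.5+298.5)/2 × 0.5 = 157.75
  [4.5→5.5]: (298.5+240.5)/2 × 1 = 269.5
  [5.5→6.5]: (240.5+193.8)/2 × 1 = 217.15
  [6.5→7]: (193.8+173.9)/2 × 0.5 = 91.925
  Sum = 2979.125 ng/mL·h
IV tail: 173.9/0.216 = 805.093; AUC_iv,0→∞ = 2979.125 + 805.093 = 3784.218 ng/mL·h
Trapezoidal AUC_0→6.75 (intramuscular injection):
  [0→1]: (0.0+244.4)/2 × 1 = 122.2
  [1→4]: (244.4+224.4)/2 × 3 = 703.2
  [4→4.5]: (224.4+204.4)/2 × 0.5 = 107.2
  [4.5→6.5]: (204.4+135.8)/2 × 2 = 340.2
  [6.5→6.75]: (135.8+128.8)/2 × 0.25 = 33.075
  Sum = 1305.875 ng/mL·h
intramuscular injection tail: 128.8/0.216 = 596.296; AUC_ev,0→∞ = 1305.875 + 596.296 = 1902.171 ng/mL·h
F = (AUC_ev/D_ev)/(AUC_iv/D_iv) = (1902.171/200)/(3784.218/100) = 9.510855/37.84218 = 0.2513

F = 0.25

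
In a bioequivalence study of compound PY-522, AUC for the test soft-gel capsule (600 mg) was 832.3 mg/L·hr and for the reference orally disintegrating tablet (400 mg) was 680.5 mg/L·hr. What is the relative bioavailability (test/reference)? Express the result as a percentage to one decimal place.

F_rel = (AUC_test/D_test) / (AUC_ref/D_ref)
      = (832.3/600) / (680.5/400)
      = 1.38717 / 1.70125 = 0.8154 = 81.54%

F_rel = 81.5%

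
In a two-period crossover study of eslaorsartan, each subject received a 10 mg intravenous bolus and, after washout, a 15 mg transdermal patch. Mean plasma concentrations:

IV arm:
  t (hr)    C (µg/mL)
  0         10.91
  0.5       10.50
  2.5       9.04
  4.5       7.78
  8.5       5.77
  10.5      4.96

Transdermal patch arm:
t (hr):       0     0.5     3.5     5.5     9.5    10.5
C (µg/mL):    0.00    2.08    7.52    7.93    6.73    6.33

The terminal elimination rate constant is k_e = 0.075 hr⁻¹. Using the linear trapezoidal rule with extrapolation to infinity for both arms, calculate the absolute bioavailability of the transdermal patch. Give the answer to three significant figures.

F = 0.689

Trapezoidal AUC_0→10.5 (IV):
  [0→0.5]: (10.91+10.50)/2 × 0.5 = 5.3525
  [0.5→2.5]: (10.50+9.04)/2 × 2 = 19.54
  [2.5→4.5]: (9.04+7.78)/2 × 2 = 16.82
  [4.5→8.5]: (7.78+5.77)/2 × 4 = 27.1
  [8.5→10.5]: (5.77+4.96)/2 × 2 = 10.73
  Sum = 79.5425 µg/mL·hr
IV tail: 4.96/0.075 = 66.133; AUC_iv,0→∞ = 79.5425 + 66.133 = 145.6755 µg/mL·hr
Trapezoidal AUC_0→10.5 (transdermal patch):
  [0→0.5]: (0.00+2.08)/2 × 0.5 = 0.52
  [0.5→3.5]: (2.08+7.52)/2 × 3 = 14.4
  [3.5→5.5]: (7.52+7.93)/2 × 2 = 15.45
  [5.5→9.5]: (7.93+6.73)/2 × 4 = 29.32
  [9.5→10.5]: (6.73+6.33)/2 × 1 = 6.53
  Sum = 66.22 µg/mL·hr
transdermal patch tail: 6.33/0.075 = 84.400; AUC_ev,0→∞ = 66.22 + 84.400 = 150.62 µg/mL·hr
F = (AUC_ev/D_ev)/(AUC_iv/D_iv) = (150.62/15)/(145.6755/10) = 10.0413/14.56755 = 0.6893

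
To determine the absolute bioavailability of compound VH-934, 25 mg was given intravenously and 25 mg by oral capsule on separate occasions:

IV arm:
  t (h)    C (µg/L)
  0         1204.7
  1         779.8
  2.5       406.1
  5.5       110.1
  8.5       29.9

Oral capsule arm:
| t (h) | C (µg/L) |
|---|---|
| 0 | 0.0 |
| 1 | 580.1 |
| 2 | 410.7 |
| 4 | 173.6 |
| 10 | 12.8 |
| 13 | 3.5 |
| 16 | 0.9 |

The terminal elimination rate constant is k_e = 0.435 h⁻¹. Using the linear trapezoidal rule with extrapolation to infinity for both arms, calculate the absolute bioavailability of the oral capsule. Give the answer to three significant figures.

F = 0.669

Trapezoidal AUC_0→8.5 (IV):
  [0→1]: (1204.7+779.8)/2 × 1 = 992.25
  [1→2.5]: (779.8+406.1)/2 × 1.5 = 889.425
  [2.5→5.5]: (406.1+110.1)/2 × 3 = 774.3
  [5.5→8.5]: (110.1+29.9)/2 × 3 = 210.0
  Sum = 2865.975 µg/L·h
IV tail: 29.9/0.435 = 68.736; AUC_iv,0→∞ = 2865.975 + 68.736 = 2934.711 µg/L·h
Trapezoidal AUC_0→16 (oral capsule):
  [0→1]: (0.0+580.1)/2 × 1 = 290.05
  [1→2]: (580.1+410.7)/2 × 1 = 495.4
  [2→4]: (410.7+173.6)/2 × 2 = 584.3
  [4→10]: (173.6+12.8)/2 × 6 = 559.2
  [10→13]: (12.8+3.5)/2 × 3 = 24.45
  [13→16]: (3.5+0.9)/2 × 3 = 6.6
  Sum = 1960.0 µg/L·h
oral capsule tail: 0.9/0.435 = 2.069; AUC_ev,0→∞ = 1960.0 + 2.069 = 1962.069 µg/L·h
F = (AUC_ev/D_ev)/(AUC_iv/D_iv) = (1962.069/25)/(2934.711/25) = 78.48276/117.38844 = 0.6686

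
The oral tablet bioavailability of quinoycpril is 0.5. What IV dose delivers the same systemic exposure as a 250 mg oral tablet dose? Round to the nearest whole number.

Systemic exposure from an extravascular dose = F × D_ev, so the equivalent IV dose is F × D_ev.
D_iv = F × D_ev = 0.5 × 250 = 125 mg

D_iv = 125 mg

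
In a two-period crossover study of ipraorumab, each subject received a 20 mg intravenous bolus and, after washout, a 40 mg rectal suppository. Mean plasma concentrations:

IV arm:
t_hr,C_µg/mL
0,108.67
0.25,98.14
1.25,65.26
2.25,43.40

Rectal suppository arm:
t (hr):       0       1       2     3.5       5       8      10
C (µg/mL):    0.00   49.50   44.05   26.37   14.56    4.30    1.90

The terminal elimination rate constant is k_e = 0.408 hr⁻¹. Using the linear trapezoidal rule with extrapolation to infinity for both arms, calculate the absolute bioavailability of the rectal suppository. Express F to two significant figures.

Trapezoidal AUC_0→2.25 (IV):
  [0→0.25]: (108.67+98.14)/2 × 0.25 = 25.85125
  [0.25→1.25]: (98.14+65.26)/2 × 1 = 81.7
  [1.25→2.25]: (65.26+43.40)/2 × 1 = 54.33
  Sum = 161.88125 µg/mL·hr
IV tail: 43.40/0.408 = 106.373; AUC_iv,0→∞ = 161.88125 + 106.373 = 268.25425 µg/mL·hr
Trapezoidal AUC_0→10 (rectal suppository):
  [0→1]: (0.00+49.50)/2 × 1 = 24.75
  [1→2]: (49.50+44.05)/2 × 1 = 46.775
  [2→3.5]: (44.05+26.37)/2 × 1.5 = 52.815
  [3.5→5]: (26.37+14.56)/2 × 1.5 = 30.6975
  [5→8]: (14.56+4.30)/2 × 3 = 28.29
  [8→10]: (4.30+1.90)/2 × 2 = 6.2
  Sum = 189.5275 µg/mL·hr
rectal suppository tail: 1.90/0.408 = 4.657; AUC_ev,0→∞ = 189.5275 + 4.657 = 194.1845 µg/mL·hr
F = (AUC_ev/D_ev)/(AUC_iv/D_iv) = (194.1845/40)/(268.25425/20) = 4.8546125/13.4127 = 0.3619

F = 0.36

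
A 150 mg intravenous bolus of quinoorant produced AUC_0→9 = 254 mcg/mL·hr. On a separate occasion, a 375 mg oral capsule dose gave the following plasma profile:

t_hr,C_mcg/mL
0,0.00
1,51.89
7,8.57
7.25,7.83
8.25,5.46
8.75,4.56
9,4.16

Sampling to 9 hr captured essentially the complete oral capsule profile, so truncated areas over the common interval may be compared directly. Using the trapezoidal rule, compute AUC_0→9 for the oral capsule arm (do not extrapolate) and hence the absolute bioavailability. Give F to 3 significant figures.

Trapezoidal AUC_0→9 (oral capsule):
  [0→1]: (0.00+51.89)/2 × 1 = 25.945
  [1→7]: (51.89+8.57)/2 × 6 = 181.38
  [7→7.25]: (8.57+7.83)/2 × 0.25 = 2.05
  [7.25→8.25]: (7.83+5.46)/2 × 1 = 6.645
  [8.25→8.75]: (5.46+4.56)/2 × 0.5 = 2.505
  [8.75→9]: (4.56+4.16)/2 × 0.25 = 1.09
  Sum = 219.615 mcg/mL·hr
F = (AUC_ev/D_ev)/(AUC_iv/D_iv) = (219.615/375)/(254/150) = 0.58564/1.69333 = 0.3459

F = 0.346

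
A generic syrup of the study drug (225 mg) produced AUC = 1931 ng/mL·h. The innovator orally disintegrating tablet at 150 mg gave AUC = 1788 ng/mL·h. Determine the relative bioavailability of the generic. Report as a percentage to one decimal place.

F_rel = 72.0%

F_rel = (AUC_test/D_test) / (AUC_ref/D_ref)
      = (1931/225) / (1788/150)
      = 8.58222 / 11.92 = 0.7200 = 72.00%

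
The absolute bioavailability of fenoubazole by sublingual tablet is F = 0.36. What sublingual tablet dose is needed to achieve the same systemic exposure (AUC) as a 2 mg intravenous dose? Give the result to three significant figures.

For equal systemic exposure: F × D_ev = D_iv
D_ev = D_iv / F = 2 / 0.36 = 5.55556 mg

D_sublingual = 5.56 mg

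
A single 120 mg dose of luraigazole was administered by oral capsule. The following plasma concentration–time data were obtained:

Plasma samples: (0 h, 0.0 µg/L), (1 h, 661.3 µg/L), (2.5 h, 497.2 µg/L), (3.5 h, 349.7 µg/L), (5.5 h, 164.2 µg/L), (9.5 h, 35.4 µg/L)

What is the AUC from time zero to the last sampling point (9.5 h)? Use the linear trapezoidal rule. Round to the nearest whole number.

AUC = 2536 µg/L·h

Trapezoidal AUC_0→9.5:
  [0→1]: (0.0+661.3)/2 × 1 = 330.65
  [1→2.5]: (661.3+497.2)/2 × 1.5 = 868.875
  [2.5→3.5]: (497.2+349.7)/2 × 1 = 423.45
  [3.5→5.5]: (349.7+164.2)/2 × 2 = 513.9
  [5.5→9.5]: (164.2+35.4)/2 × 4 = 399.2
  Sum = 2536.075 µg/L·h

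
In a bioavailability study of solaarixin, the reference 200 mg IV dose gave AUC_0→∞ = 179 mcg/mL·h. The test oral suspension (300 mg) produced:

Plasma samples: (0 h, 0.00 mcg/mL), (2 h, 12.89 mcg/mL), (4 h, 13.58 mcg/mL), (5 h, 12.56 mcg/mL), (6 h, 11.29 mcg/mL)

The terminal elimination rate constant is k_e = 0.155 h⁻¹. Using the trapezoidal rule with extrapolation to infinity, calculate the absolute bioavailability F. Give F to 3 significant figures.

Trapezoidal AUC_0→6 (oral suspension):
  [0→2]: (0.00+12.89)/2 × 2 = 12.89
  [2→4]: (12.89+13.58)/2 × 2 = 26.47
  [4→5]: (13.58+12.56)/2 × 1 = 13.07
  [5→6]: (12.56+11.29)/2 × 1 = 11.925
  Sum = 64.355 mcg/mL·h
Tail: C_last/k_e = 11.29/0.155 = 72.839
AUC_0→∞ (oral suspension) = 64.355 + 72.839 = 137.194 mcg/mL·h
F = (AUC_ev/D_ev)/(AUC_iv/D_iv) = (137.194/300)/(179/200) = 0.457313/0.895 = 0.5110

F = 0.511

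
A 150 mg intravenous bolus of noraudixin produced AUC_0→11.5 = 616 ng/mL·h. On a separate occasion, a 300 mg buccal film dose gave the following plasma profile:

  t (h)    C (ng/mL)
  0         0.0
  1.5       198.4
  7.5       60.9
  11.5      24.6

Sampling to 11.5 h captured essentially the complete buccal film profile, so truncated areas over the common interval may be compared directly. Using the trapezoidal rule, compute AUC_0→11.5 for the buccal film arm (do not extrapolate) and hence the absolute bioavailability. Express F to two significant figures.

Trapezoidal AUC_0→11.5 (buccal film):
  [0→1.5]: (0.0+198.4)/2 × 1.5 = 148.8
  [1.5→7.5]: (198.4+60.9)/2 × 6 = 777.9
  [7.5→11.5]: (60.9+24.6)/2 × 4 = 171.0
  Sum = 1097.7 ng/mL·h
F = (AUC_ev/D_ev)/(AUC_iv/D_iv) = (1097.7/300)/(616/150) = 3.659/4.10667 = 0.8910

F = 0.89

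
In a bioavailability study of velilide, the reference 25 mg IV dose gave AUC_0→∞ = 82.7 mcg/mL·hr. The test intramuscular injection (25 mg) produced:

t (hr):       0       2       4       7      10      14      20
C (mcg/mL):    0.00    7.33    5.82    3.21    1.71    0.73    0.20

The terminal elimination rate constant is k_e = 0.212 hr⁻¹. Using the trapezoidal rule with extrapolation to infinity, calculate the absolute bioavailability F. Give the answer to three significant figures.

F = 0.605

Trapezoidal AUC_0→20 (intramuscular injection):
  [0→2]: (0.00+7.33)/2 × 2 = 7.33
  [2→4]: (7.33+5.82)/2 × 2 = 13.15
  [4→7]: (5.82+3.21)/2 × 3 = 13.545
  [7→10]: (3.21+1.71)/2 × 3 = 7.38
  [10→14]: (1.71+0.73)/2 × 4 = 4.88
  [14→20]: (0.73+0.20)/2 × 6 = 2.79
  Sum = 49.075 mcg/mL·hr
Tail: C_last/k_e = 0.20/0.212 = 0.943
AUC_0→∞ (intramuscular injection) = 49.075 + 0.943 = 50.018 mcg/mL·hr
F = (AUC_ev/D_ev)/(AUC_iv/D_iv) = (50.018/25)/(82.7/25) = 2.00072/3.308 = 0.6048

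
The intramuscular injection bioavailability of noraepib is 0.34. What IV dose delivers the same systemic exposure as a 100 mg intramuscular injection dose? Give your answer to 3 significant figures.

D_iv = 34.0 mg

Systemic exposure from an extravascular dose = F × D_ev, so the equivalent IV dose is F × D_ev.
D_iv = F × D_ev = 0.34 × 100 = 34 mg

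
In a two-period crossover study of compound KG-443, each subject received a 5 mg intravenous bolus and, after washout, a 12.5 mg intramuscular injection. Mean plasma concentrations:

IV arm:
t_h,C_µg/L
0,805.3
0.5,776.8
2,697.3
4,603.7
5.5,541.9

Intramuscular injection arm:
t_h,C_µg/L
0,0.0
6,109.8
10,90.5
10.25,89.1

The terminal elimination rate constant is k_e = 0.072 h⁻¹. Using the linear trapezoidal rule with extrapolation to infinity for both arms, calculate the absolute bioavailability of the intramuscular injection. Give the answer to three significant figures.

F = 0.0711

Trapezoidal AUC_0→5.5 (IV):
  [0→0.5]: (805.3+776.8)/2 × 0.5 = 395.525
  [0.5→2]: (776.8+697.3)/2 × 1.5 = 1105.575
  [2→4]: (697.3+603.7)/2 × 2 = 1301.0
  [4→5.5]: (603.7+541.9)/2 × 1.5 = 859.2
  Sum = 3661.3 µg/L·h
IV tail: 541.9/0.072 = 7526.389; AUC_iv,0→∞ = 3661.3 + 7526.389 = 11187.689 µg/L·h
Trapezoidal AUC_0→10.25 (intramuscular injection):
  [0→6]: (0.0+109.8)/2 × 6 = 329.4
  [6→10]: (109.8+90.5)/2 × 4 = 400.6
  [10→10.25]: (90.5+89.1)/2 × 0.25 = 22.45
  Sum = 752.45 µg/L·h
intramuscular injection tail: 89.1/0.072 = 1237.500; AUC_ev,0→∞ = 752.45 + 1237.500 = 1989.95 µg/L·h
F = (AUC_ev/D_ev)/(AUC_iv/D_iv) = (1989.95/12.5)/(11187.689/5) = 159.196/2237.5378 = 0.0711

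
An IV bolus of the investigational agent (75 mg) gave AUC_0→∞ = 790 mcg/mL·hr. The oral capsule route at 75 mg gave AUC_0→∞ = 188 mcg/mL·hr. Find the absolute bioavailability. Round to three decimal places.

F = 0.238

F = (AUC_ev / D_ev) / (AUC_iv / D_iv)
  = (188/75) / (790/75)
  = 2.50667 / 10.5333 = 0.2380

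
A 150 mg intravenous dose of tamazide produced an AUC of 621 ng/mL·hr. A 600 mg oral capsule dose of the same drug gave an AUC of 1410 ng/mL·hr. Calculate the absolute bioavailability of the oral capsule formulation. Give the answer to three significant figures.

F = 0.568

F = (AUC_ev / D_ev) / (AUC_iv / D_iv)
  = (1410/600) / (621/150)
  = 2.35 / 4.14 = 0.5676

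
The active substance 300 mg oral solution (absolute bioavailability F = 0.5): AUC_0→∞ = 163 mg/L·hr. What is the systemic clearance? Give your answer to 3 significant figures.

CL = F × Dose / AUC_0→∞
   = 0.5 × 300 / 163 = 0.920245 L/hr

CL = 0.920 L/hr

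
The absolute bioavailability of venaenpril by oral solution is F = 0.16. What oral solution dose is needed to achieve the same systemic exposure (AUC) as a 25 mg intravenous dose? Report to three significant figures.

For equal systemic exposure: F × D_ev = D_iv
D_ev = D_iv / F = 25 / 0.16 = 156.25 mg

D_oral = 156 mg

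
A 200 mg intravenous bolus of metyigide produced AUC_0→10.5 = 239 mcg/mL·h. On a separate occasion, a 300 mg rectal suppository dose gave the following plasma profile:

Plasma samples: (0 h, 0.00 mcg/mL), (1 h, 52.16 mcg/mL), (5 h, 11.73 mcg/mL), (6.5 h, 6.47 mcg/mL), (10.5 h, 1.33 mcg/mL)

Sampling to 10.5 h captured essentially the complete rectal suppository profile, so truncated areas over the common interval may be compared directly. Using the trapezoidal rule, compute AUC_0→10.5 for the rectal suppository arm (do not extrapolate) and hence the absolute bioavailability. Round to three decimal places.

Trapezoidal AUC_0→10.5 (rectal suppository):
  [0→1]: (0.00+52.16)/2 × 1 = 26.08
  [1→5]: (52.16+11.73)/2 × 4 = 127.78
  [5→6.5]: (11.73+6.47)/2 × 1.5 = 13.65
  [6.5→10.5]: (6.47+1.33)/2 × 4 = 15.6
  Sum = 183.11 mcg/mL·h
F = (AUC_ev/D_ev)/(AUC_iv/D_iv) = (183.11/300)/(239/200) = 0.610367/1.195 = 0.5108

F = 0.511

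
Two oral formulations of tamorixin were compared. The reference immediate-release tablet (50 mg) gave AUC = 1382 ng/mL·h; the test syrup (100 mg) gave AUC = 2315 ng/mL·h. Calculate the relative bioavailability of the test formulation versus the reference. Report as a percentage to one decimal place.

F_rel = 83.8%

F_rel = (AUC_test/D_test) / (AUC_ref/D_ref)
      = (2315/100) / (1382/50)
      = 23.15 / 27.64 = 0.8376 = 83.76%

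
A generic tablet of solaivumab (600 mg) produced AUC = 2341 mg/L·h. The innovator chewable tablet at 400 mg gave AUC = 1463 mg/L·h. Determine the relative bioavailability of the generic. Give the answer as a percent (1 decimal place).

F_rel = (AUC_test/D_test) / (AUC_ref/D_ref)
      = (2341/600) / (1463/400)
      = 3.90167 / 3.6575 = 1.0668 = 106.68%

F_rel = 106.7%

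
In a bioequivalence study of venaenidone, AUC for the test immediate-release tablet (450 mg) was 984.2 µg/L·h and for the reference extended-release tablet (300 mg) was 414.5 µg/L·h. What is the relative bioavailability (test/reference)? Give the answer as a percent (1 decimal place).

F_rel = 158.3%

F_rel = (AUC_test/D_test) / (AUC_ref/D_ref)
      = (984.2/450) / (414.5/300)
      = 2.18711 / 1.38167 = 1.5829 = 158.29%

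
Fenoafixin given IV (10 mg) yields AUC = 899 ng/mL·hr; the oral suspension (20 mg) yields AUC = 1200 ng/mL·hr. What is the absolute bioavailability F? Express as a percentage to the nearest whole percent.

F = 67%

F = (AUC_ev / D_ev) / (AUC_iv / D_iv)
  = (1200/20) / (899/10)
  = 60 / 89.9 = 0.6674
  = 66.74%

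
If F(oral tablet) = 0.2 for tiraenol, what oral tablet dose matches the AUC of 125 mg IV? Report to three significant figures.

For equal systemic exposure: F × D_ev = D_iv
D_ev = D_iv / F = 125 / 0.2 = 625 mg

D_oral = 625 mg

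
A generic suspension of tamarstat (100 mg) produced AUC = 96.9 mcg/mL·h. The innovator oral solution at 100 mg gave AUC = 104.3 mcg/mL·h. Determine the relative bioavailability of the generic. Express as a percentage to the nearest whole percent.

F_rel = (AUC_test/D_test) / (AUC_ref/D_ref)
      = (96.9/100) / (104.3/100)
      = 0.969 / 1.043 = 0.9291 = 92.91%

F_rel = 93%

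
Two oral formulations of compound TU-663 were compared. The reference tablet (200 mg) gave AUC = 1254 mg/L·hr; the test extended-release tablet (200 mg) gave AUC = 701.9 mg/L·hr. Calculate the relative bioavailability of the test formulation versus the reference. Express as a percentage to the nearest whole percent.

F_rel = 56%

F_rel = (AUC_test/D_test) / (AUC_ref/D_ref)
      = (701.9/200) / (1254/200)
      = 3.5095 / 6.27 = 0.5597 = 55.97%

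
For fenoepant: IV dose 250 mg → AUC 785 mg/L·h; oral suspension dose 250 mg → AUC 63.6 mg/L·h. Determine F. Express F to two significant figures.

F = 0.081

F = (AUC_ev / D_ev) / (AUC_iv / D_iv)
  = (63.6/250) / (785/250)
  = 0.2544 / 3.14 = 0.0810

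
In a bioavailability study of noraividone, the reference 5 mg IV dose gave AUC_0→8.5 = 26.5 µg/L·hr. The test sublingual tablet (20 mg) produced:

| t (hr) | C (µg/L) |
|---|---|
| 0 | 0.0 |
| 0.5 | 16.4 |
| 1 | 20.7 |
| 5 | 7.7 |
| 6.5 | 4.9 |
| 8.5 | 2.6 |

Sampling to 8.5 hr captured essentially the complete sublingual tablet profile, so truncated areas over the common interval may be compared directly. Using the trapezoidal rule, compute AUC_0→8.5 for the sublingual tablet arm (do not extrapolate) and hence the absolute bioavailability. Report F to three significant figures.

Trapezoidal AUC_0→8.5 (sublingual tablet):
  [0→0.5]: (0.0+16.4)/2 × 0.5 = 4.1
  [0.5→1]: (16.4+20.7)/2 × 0.5 = 9.275
  [1→5]: (20.7+7.7)/2 × 4 = 56.8
  [5→6.5]: (7.7+4.9)/2 × 1.5 = 9.45
  [6.5→8.5]: (4.9+2.6)/2 × 2 = 7.5
  Sum = 87.125 µg/L·hr
F = (AUC_ev/D_ev)/(AUC_iv/D_iv) = (87.125/20)/(26.5/5) = 4.35625/5.3 = 0.8219

F = 0.822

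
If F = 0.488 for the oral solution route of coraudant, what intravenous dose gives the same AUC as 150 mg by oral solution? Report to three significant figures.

Systemic exposure from an extravascular dose = F × D_ev, so the equivalent IV dose is F × D_ev.
D_iv = F × D_ev = 0.488 × 150 = 73.2 mg

D_iv = 73.2 mg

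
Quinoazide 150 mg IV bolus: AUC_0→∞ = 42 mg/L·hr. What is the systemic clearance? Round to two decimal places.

CL = Dose_iv / AUC_0→∞
   = 150 / 42 = 3.57143 L/hr

CL = 3.57 L/hr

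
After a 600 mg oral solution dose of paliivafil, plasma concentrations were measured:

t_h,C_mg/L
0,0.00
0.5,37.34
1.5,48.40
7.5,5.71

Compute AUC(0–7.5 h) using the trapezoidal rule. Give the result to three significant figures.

Trapezoidal AUC_0→7.5:
  [0→0.5]: (0.00+37.34)/2 × 0.5 = 9.335
  [0.5→1.5]: (37.34+48.40)/2 × 1 = 42.87
  [1.5→7.5]: (48.40+5.71)/2 × 6 = 162.33
  Sum = 214.535 mg/L·h

AUC = 215 mg/L·h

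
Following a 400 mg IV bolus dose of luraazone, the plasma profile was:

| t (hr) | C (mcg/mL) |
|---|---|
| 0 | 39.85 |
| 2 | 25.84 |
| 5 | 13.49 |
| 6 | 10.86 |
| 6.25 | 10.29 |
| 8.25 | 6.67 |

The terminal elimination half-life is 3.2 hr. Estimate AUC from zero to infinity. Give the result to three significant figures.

AUC = 187 mcg/mL·hr

Trapezoidal AUC_0→8.25:
  [0→2]: (39.85+25.84)/2 × 2 = 65.69
  [2→5]: (25.84+13.49)/2 × 3 = 58.995
  [5→6]: (13.49+10.86)/2 × 1 = 12.175
  [6→6.25]: (10.86+10.29)/2 × 0.25 = 2.64375
  [6.25→8.25]: (10.29+6.67)/2 × 2 = 16.96
  Sum = 156.46375 mcg/mL·hr
k_e = ln2 / t½ = 0.693147 / 3.2 = 0.2166 hr^-1
Extrapolated tail: C_last / k_e = 6.67 / 0.2166 = 30.794
AUC_0→∞ = 156.46375 + 30.794 = 187.25775 mcg/mL·hr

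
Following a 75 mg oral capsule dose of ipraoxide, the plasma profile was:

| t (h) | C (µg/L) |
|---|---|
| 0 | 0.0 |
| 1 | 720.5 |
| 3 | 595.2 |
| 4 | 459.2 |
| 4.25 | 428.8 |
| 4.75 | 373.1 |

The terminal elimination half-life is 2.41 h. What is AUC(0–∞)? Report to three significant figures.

AUC = 3810 µg/L·h

Trapezoidal AUC_0→4.75:
  [0→1]: (0.0+720.5)/2 × 1 = 360.25
  [1→3]: (720.5+595.2)/2 × 2 = 1315.7
  [3→4]: (595.2+459.2)/2 × 1 = 527.2
  [4→4.25]: (459.2+428.8)/2 × 0.25 = 111.0
  [4.25→4.75]: (428.8+373.1)/2 × 0.5 = 200.475
  Sum = 2514.625 µg/L·h
k_e = ln2 / t½ = 0.693147 / 2.41 = 0.2876 h^-1
Extrapolated tail: C_last / k_e = 373.1 / 0.2876 = 1297.288
AUC_0→∞ = 2514.625 + 1297.288 = 3811.913 µg/L·h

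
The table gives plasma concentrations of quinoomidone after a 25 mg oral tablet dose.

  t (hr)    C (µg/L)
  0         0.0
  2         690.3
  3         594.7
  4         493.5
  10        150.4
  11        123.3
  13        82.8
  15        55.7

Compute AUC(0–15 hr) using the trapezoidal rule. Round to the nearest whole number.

Trapezoidal AUC_0→15:
  [0→2]: (0.0+690.3)/2 × 2 = 690.3
  [2→3]: (690.3+594.7)/2 × 1 = 642.5
  [3→4]: (594.7+493.5)/2 × 1 = 544.1
  [4→10]: (493.5+150.4)/2 × 6 = 1931.7
  [10→11]: (150.4+123.3)/2 × 1 = 136.85
  [11→13]: (123.3+82.8)/2 × 2 = 206.1
  [13→15]: (82.8+55.7)/2 × 2 = 138.5
  Sum = 4290.05 µg/L·hr

AUC = 4290 µg/L·hr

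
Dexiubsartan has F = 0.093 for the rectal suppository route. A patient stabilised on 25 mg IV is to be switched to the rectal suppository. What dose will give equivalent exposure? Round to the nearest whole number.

D_rectal = 269 mg

For equal systemic exposure: F × D_ev = D_iv
D_ev = D_iv / F = 25 / 0.093 = 268.817 mg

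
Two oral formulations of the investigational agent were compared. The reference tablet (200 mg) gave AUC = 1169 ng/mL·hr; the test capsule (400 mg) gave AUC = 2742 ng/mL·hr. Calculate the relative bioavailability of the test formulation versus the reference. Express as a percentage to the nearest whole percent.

F_rel = 117%

F_rel = (AUC_test/D_test) / (AUC_ref/D_ref)
      = (2742/400) / (1169/200)
      = 6.855 / 5.845 = 1.1728 = 117.28%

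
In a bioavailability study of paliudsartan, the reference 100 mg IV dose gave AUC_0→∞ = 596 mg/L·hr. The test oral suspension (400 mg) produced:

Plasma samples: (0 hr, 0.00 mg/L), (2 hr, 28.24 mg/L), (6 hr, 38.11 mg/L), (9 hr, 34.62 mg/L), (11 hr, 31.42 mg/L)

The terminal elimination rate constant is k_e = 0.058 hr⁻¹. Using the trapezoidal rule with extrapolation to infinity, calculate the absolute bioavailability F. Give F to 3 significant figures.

F = 0.368

Trapezoidal AUC_0→11 (oral suspension):
  [0→2]: (0.00+28.24)/2 × 2 = 28.24
  [2→6]: (28.24+38.11)/2 × 4 = 132.7
  [6→9]: (38.11+34.62)/2 × 3 = 109.095
  [9→11]: (34.62+31.42)/2 × 2 = 66.04
  Sum = 336.075 mg/L·hr
Tail: C_last/k_e = 31.42/0.058 = 541.724
AUC_0→∞ (oral suspension) = 336.075 + 541.724 = 877.799 mg/L·hr
F = (AUC_ev/D_ev)/(AUC_iv/D_iv) = (877.799/400)/(596/100) = 2.1944975/5.96 = 0.3682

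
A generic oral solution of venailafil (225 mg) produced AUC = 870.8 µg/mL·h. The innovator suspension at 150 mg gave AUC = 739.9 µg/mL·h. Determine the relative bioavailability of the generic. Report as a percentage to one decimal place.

F_rel = 78.5%

F_rel = (AUC_test/D_test) / (AUC_ref/D_ref)
      = (870.8/225) / (739.9/150)
      = 3.87022 / 4.93267 = 0.7846 = 78.46%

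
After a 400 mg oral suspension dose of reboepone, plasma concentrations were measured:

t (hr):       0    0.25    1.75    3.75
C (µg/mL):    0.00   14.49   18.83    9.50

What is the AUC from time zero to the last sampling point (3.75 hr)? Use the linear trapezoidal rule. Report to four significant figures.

Trapezoidal AUC_0→3.75:
  [0→0.25]: (0.00+14.49)/2 × 0.25 = 1.81125
  [0.25→1.75]: (14.49+18.83)/2 × 1.5 = 24.99
  [1.75→3.75]: (18.83+9.50)/2 × 2 = 28.33
  Sum = 55.13125 µg/mL·hr

AUC = 55.13 µg/mL·hr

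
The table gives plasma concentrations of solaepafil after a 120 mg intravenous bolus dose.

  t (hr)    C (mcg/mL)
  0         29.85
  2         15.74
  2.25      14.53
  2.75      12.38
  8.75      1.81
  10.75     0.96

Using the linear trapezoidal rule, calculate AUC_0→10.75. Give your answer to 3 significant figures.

AUC = 101 mcg/mL·hr

Trapezoidal AUC_0→10.75:
  [0→2]: (29.85+15.74)/2 × 2 = 45.59
  [2→2.25]: (15.74+14.53)/2 × 0.25 = 3.78375
  [2.25→2.75]: (14.53+12.38)/2 × 0.5 = 6.7275
  [2.75→8.75]: (12.38+1.81)/2 × 6 = 42.57
  [8.75→10.75]: (1.81+0.96)/2 × 2 = 2.77
  Sum = 101.44125 mcg/mL·hr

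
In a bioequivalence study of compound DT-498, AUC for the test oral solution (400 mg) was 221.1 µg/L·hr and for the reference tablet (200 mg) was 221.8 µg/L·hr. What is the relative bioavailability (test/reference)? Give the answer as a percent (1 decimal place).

F_rel = (AUC_test/D_test) / (AUC_ref/D_ref)
      = (221.1/400) / (221.8/200)
      = 0.55275 / 1.109 = 0.4984 = 49.84%

F_rel = 49.8%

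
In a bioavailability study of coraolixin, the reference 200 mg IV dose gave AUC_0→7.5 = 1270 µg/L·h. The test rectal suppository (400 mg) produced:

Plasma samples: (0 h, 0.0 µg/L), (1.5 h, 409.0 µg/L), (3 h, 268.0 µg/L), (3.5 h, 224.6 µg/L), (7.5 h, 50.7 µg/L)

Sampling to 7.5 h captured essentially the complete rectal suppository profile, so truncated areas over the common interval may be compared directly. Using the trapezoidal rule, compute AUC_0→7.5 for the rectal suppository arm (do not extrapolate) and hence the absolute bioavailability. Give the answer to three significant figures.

F = 0.586

Trapezoidal AUC_0→7.5 (rectal suppository):
  [0→1.5]: (0.0+409.0)/2 × 1.5 = 306.75
  [1.5→3]: (409.0+268.0)/2 × 1.5 = 507.75
  [3→3.5]: (268.0+224.6)/2 × 0.5 = 123.15
  [3.5→7.5]: (224.6+50.7)/2 × 4 = 550.6
  Sum = 1488.25 µg/L·h
F = (AUC_ev/D_ev)/(AUC_iv/D_iv) = (1488.25/400)/(1270/200) = 3.720625/6.35 = 0.5859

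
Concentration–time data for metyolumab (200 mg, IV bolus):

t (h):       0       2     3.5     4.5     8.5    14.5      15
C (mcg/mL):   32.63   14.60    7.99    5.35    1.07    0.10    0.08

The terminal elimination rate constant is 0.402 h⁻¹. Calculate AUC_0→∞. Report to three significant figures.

AUC = 87.4 mcg/mL·h

Trapezoidal AUC_0→15:
  [0→2]: (32.63+14.60)/2 × 2 = 47.23
  [2→3.5]: (14.60+7.99)/2 × 1.5 = 16.9425
  [3.5→4.5]: (7.99+5.35)/2 × 1 = 6.67
  [4.5→8.5]: (5.35+1.07)/2 × 4 = 12.84
  [8.5→14.5]: (1.07+0.10)/2 × 6 = 3.51
  [14.5→15]: (0.10+0.08)/2 × 0.5 = 0.045
  Sum = 87.2375 mcg/mL·h
Extrapolated tail: C_last / k_e = 0.08 / 0.402 = 0.199
AUC_0→∞ = 87.2375 + 0.199 = 87.4365 mcg/mL·h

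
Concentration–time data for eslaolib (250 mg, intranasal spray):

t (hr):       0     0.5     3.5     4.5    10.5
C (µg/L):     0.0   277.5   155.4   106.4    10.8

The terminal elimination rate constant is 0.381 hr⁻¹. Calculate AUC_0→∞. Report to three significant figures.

Trapezoidal AUC_0→10.5:
  [0→0.5]: (0.0+277.5)/2 × 0.5 = 69.375
  [0.5→3.5]: (277.5+155.4)/2 × 3 = 649.35
  [3.5→4.5]: (155.4+106.4)/2 × 1 = 130.9
  [4.5→10.5]: (106.4+10.8)/2 × 6 = 351.6
  Sum = 1201.225 µg/L·hr
Extrapolated tail: C_last / k_e = 10.8 / 0.381 = 28.346
AUC_0→∞ = 1201.225 + 28.346 = 1229.571 µg/L·hr

AUC = 1230 µg/L·hr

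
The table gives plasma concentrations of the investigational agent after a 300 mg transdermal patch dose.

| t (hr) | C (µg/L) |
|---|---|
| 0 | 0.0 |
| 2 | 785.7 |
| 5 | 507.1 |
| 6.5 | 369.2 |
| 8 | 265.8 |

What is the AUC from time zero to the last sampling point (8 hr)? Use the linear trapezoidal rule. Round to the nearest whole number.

AUC = 3858 µg/L·hr

Trapezoidal AUC_0→8:
  [0→2]: (0.0+785.7)/2 × 2 = 785.7
  [2→5]: (785.7+507.1)/2 × 3 = 1939.2
  [5→6.5]: (507.1+369.2)/2 × 1.5 = 657.225
  [6.5→8]: (369.2+265.8)/2 × 1.5 = 476.25
  Sum = 3858.375 µg/L·hr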